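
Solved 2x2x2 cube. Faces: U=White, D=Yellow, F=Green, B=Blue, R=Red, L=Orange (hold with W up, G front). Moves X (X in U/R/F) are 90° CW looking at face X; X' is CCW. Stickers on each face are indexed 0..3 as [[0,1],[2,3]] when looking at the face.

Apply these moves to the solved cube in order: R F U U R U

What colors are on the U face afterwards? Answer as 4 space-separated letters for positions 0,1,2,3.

Answer: G O Y B

Derivation:
After move 1 (R): R=RRRR U=WGWG F=GYGY D=YBYB B=WBWB
After move 2 (F): F=GGYY U=WGOO R=WRGR D=RRYB L=OYOB
After move 3 (U): U=OWOG F=WRYY R=WBGR B=OYWB L=GGOB
After move 4 (U): U=OOGW F=WBYY R=OYGR B=GGWB L=WROB
After move 5 (R): R=GORY U=OBGY F=WRYB D=RWYG B=WGOB
After move 6 (U): U=GOYB F=GOYB R=WGRY B=WROB L=WROB
Query: U face = GOYB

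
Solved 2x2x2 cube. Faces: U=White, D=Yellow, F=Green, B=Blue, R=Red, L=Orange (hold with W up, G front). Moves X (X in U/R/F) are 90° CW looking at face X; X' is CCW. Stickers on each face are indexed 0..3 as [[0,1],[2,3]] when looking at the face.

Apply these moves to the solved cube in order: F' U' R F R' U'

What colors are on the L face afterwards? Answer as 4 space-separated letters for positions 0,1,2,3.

After move 1 (F'): F=GGGG U=WWRR R=YRYR D=OOYY L=OWOW
After move 2 (U'): U=WRWR F=OWGG R=GGYR B=YRBB L=BBOW
After move 3 (R): R=YGRG U=WWWG F=OOGY D=OBYY B=RRRB
After move 4 (F): F=GOYO U=WWWB R=WGGG D=RYYY L=BOOB
After move 5 (R'): R=GGWG U=WRWR F=GWYB D=ROYO B=YRYB
After move 6 (U'): U=RRWW F=BOYB R=GWWG B=GGYB L=YROB
Query: L face = YROB

Answer: Y R O B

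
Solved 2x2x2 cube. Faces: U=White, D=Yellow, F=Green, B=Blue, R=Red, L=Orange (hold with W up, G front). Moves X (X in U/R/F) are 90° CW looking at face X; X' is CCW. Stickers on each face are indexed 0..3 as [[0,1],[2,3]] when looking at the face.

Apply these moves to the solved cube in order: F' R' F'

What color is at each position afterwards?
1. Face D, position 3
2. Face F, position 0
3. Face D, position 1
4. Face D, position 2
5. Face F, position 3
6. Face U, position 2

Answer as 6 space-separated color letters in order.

After move 1 (F'): F=GGGG U=WWRR R=YRYR D=OOYY L=OWOW
After move 2 (R'): R=RRYY U=WBRB F=GWGR D=OGYG B=YBOB
After move 3 (F'): F=WRGG U=WBRY R=GROY D=WWYG L=OBOR
Query 1: D[3] = G
Query 2: F[0] = W
Query 3: D[1] = W
Query 4: D[2] = Y
Query 5: F[3] = G
Query 6: U[2] = R

Answer: G W W Y G R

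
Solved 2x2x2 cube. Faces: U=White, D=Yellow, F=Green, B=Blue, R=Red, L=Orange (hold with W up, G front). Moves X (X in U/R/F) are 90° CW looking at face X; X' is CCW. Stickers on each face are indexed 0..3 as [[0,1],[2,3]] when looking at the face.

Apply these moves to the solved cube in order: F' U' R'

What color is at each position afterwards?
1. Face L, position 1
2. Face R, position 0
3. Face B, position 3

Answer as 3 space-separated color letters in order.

After move 1 (F'): F=GGGG U=WWRR R=YRYR D=OOYY L=OWOW
After move 2 (U'): U=WRWR F=OWGG R=GGYR B=YRBB L=BBOW
After move 3 (R'): R=GRGY U=WBWY F=ORGR D=OWYG B=YROB
Query 1: L[1] = B
Query 2: R[0] = G
Query 3: B[3] = B

Answer: B G B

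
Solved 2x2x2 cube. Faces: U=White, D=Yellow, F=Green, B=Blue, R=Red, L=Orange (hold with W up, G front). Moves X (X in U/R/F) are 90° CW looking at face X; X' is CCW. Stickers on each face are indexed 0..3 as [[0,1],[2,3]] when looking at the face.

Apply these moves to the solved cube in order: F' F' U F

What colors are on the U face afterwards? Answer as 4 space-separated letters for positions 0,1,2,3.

Answer: Y W R G

Derivation:
After move 1 (F'): F=GGGG U=WWRR R=YRYR D=OOYY L=OWOW
After move 2 (F'): F=GGGG U=WWYY R=OROR D=WWYY L=OROR
After move 3 (U): U=YWYW F=ORGG R=BBOR B=ORBB L=GGOR
After move 4 (F): F=GOGR U=YWRG R=YBWR D=OBYY L=GWOW
Query: U face = YWRG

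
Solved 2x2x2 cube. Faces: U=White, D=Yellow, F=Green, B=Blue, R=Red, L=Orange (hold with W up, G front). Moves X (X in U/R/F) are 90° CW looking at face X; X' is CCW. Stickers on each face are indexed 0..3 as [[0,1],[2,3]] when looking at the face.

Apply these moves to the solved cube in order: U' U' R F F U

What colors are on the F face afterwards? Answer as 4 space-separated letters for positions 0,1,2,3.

After move 1 (U'): U=WWWW F=OOGG R=GGRR B=RRBB L=BBOO
After move 2 (U'): U=WWWW F=BBGG R=OORR B=GGBB L=RROO
After move 3 (R): R=RORO U=WBWG F=BYGY D=YBYG B=WGWB
After move 4 (F): F=GBYY U=WBOR R=WOGO D=RRYG L=RYOB
After move 5 (F): F=YGYB U=WBBY R=OORO D=GWYG L=RROR
After move 6 (U): U=BWYB F=OOYB R=WGRO B=RRWB L=YGOR
Query: F face = OOYB

Answer: O O Y B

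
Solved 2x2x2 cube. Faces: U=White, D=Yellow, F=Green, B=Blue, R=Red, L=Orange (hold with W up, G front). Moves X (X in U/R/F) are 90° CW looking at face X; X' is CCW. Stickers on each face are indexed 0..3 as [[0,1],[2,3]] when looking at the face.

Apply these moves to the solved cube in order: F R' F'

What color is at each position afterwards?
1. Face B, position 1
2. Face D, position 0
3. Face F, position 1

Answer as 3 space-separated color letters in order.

After move 1 (F): F=GGGG U=WWOO R=WRWR D=RRYY L=OYOY
After move 2 (R'): R=RRWW U=WBOB F=GWGO D=RGYG B=YBRB
After move 3 (F'): F=WOGG U=WBRW R=GRRW D=YYYG L=OBOO
Query 1: B[1] = B
Query 2: D[0] = Y
Query 3: F[1] = O

Answer: B Y O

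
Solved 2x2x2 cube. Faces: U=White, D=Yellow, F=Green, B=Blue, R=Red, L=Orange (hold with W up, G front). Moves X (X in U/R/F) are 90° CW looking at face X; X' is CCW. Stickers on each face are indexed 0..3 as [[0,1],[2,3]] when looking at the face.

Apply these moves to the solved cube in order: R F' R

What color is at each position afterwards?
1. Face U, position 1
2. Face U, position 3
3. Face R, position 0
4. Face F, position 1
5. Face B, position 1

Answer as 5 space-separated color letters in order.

After move 1 (R): R=RRRR U=WGWG F=GYGY D=YBYB B=WBWB
After move 2 (F'): F=YYGG U=WGRR R=BRYR D=OOYB L=OGOW
After move 3 (R): R=YBRR U=WYRG F=YOGB D=OWYW B=RBGB
Query 1: U[1] = Y
Query 2: U[3] = G
Query 3: R[0] = Y
Query 4: F[1] = O
Query 5: B[1] = B

Answer: Y G Y O B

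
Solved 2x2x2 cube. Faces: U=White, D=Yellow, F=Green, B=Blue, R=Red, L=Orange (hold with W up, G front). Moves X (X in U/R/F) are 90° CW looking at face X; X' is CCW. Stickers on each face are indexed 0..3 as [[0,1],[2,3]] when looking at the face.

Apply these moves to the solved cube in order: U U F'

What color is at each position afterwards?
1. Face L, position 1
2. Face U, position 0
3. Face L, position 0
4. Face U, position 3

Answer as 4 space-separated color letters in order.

Answer: W W R R

Derivation:
After move 1 (U): U=WWWW F=RRGG R=BBRR B=OOBB L=GGOO
After move 2 (U): U=WWWW F=BBGG R=OORR B=GGBB L=RROO
After move 3 (F'): F=BGBG U=WWOR R=YOYR D=ROYY L=RWOW
Query 1: L[1] = W
Query 2: U[0] = W
Query 3: L[0] = R
Query 4: U[3] = R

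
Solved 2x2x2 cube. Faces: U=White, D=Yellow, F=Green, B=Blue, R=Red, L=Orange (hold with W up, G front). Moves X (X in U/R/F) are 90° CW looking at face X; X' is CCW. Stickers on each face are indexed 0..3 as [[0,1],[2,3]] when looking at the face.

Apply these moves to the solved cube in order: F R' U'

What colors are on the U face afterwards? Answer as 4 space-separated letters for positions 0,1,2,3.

After move 1 (F): F=GGGG U=WWOO R=WRWR D=RRYY L=OYOY
After move 2 (R'): R=RRWW U=WBOB F=GWGO D=RGYG B=YBRB
After move 3 (U'): U=BBWO F=OYGO R=GWWW B=RRRB L=YBOY
Query: U face = BBWO

Answer: B B W O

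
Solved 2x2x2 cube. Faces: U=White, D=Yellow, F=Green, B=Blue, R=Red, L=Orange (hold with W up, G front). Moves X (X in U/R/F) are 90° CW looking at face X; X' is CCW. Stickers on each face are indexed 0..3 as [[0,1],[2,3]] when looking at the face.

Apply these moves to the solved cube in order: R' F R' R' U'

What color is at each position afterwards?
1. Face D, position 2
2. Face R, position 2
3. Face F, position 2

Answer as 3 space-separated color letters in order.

After move 1 (R'): R=RRRR U=WBWB F=GWGW D=YGYG B=YBYB
After move 2 (F): F=GGWW U=WBOO R=WRBR D=RRYG L=OYOG
After move 3 (R'): R=RRWB U=WYOY F=GBWO D=RGYW B=GBRB
After move 4 (R'): R=RBRW U=WROG F=GYWY D=RBYO B=WBGB
After move 5 (U'): U=RGWO F=OYWY R=GYRW B=RBGB L=WBOG
Query 1: D[2] = Y
Query 2: R[2] = R
Query 3: F[2] = W

Answer: Y R W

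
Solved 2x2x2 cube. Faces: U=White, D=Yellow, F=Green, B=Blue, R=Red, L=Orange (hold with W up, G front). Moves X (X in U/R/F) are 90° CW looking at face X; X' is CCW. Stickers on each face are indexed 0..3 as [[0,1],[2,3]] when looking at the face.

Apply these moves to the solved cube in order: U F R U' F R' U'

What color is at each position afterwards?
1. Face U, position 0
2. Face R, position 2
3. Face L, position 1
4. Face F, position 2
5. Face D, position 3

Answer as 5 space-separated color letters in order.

After move 1 (U): U=WWWW F=RRGG R=BBRR B=OOBB L=GGOO
After move 2 (F): F=GRGR U=WWOG R=WBWR D=RBYY L=GYOY
After move 3 (R): R=WWRB U=WROR F=GBGY D=RBYO B=GOWB
After move 4 (U'): U=RRWO F=GYGY R=GBRB B=WWWB L=GOOY
After move 5 (F): F=GGYY U=RRYO R=WBOB D=RGYO L=GROB
After move 6 (R'): R=BBWO U=RWYW F=GRYO D=RGYY B=OWGB
After move 7 (U'): U=WWRY F=GRYO R=GRWO B=BBGB L=OWOB
Query 1: U[0] = W
Query 2: R[2] = W
Query 3: L[1] = W
Query 4: F[2] = Y
Query 5: D[3] = Y

Answer: W W W Y Y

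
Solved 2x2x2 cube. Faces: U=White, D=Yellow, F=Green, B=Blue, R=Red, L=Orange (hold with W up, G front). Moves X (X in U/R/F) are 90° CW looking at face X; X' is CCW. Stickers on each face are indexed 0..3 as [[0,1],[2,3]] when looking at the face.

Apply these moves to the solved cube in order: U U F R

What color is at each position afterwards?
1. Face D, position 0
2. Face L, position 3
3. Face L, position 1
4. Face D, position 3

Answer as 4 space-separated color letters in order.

After move 1 (U): U=WWWW F=RRGG R=BBRR B=OOBB L=GGOO
After move 2 (U): U=WWWW F=BBGG R=OORR B=GGBB L=RROO
After move 3 (F): F=GBGB U=WWOR R=WOWR D=ROYY L=RYOY
After move 4 (R): R=WWRO U=WBOB F=GOGY D=RBYG B=RGWB
Query 1: D[0] = R
Query 2: L[3] = Y
Query 3: L[1] = Y
Query 4: D[3] = G

Answer: R Y Y G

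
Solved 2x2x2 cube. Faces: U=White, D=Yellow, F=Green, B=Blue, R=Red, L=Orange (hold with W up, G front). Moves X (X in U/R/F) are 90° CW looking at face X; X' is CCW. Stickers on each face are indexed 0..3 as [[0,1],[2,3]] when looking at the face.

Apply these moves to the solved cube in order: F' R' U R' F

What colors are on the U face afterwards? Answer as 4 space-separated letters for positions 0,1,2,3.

After move 1 (F'): F=GGGG U=WWRR R=YRYR D=OOYY L=OWOW
After move 2 (R'): R=RRYY U=WBRB F=GWGR D=OGYG B=YBOB
After move 3 (U): U=RWBB F=RRGR R=YBYY B=OWOB L=GWOW
After move 4 (R'): R=BYYY U=ROBO F=RWGB D=ORYR B=GWGB
After move 5 (F): F=GRBW U=ROWW R=BYOY D=YBYR L=GOOR
Query: U face = ROWW

Answer: R O W W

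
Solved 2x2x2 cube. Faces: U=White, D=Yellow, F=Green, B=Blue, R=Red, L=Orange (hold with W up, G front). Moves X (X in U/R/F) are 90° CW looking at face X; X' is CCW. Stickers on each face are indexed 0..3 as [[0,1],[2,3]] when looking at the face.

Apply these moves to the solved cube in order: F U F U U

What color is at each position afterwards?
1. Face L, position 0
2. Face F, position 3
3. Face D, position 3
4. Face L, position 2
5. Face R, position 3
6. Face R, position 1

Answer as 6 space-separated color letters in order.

Answer: O R Y O R R

Derivation:
After move 1 (F): F=GGGG U=WWOO R=WRWR D=RRYY L=OYOY
After move 2 (U): U=OWOW F=WRGG R=BBWR B=OYBB L=GGOY
After move 3 (F): F=GWGR U=OWYG R=OBWR D=WBYY L=GROR
After move 4 (U): U=YOGW F=OBGR R=OYWR B=GRBB L=GWOR
After move 5 (U): U=GYWO F=OYGR R=GRWR B=GWBB L=OBOR
Query 1: L[0] = O
Query 2: F[3] = R
Query 3: D[3] = Y
Query 4: L[2] = O
Query 5: R[3] = R
Query 6: R[1] = R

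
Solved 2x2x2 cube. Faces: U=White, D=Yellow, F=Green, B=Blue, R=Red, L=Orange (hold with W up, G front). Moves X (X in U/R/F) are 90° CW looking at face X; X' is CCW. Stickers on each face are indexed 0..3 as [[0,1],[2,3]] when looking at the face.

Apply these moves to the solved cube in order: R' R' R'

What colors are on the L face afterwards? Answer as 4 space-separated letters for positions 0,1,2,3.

Answer: O O O O

Derivation:
After move 1 (R'): R=RRRR U=WBWB F=GWGW D=YGYG B=YBYB
After move 2 (R'): R=RRRR U=WYWY F=GBGB D=YWYW B=GBGB
After move 3 (R'): R=RRRR U=WGWG F=GYGY D=YBYB B=WBWB
Query: L face = OOOO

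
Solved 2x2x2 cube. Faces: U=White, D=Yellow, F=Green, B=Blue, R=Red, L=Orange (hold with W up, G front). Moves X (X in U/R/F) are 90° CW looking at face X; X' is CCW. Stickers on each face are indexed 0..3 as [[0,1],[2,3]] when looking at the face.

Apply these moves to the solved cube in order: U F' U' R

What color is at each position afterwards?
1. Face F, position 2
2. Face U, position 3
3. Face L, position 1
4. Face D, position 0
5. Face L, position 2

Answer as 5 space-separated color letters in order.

After move 1 (U): U=WWWW F=RRGG R=BBRR B=OOBB L=GGOO
After move 2 (F'): F=RGRG U=WWBR R=YBYR D=GOYY L=GWOW
After move 3 (U'): U=WRWB F=GWRG R=RGYR B=YBBB L=OOOW
After move 4 (R): R=YRRG U=WWWG F=GORY D=GBYY B=BBRB
Query 1: F[2] = R
Query 2: U[3] = G
Query 3: L[1] = O
Query 4: D[0] = G
Query 5: L[2] = O

Answer: R G O G O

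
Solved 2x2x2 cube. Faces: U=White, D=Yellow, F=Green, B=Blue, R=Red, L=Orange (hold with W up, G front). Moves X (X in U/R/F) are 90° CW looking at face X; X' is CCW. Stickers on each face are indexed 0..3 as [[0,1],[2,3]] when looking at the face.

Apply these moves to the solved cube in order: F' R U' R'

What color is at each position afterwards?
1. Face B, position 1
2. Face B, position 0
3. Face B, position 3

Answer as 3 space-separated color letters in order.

After move 1 (F'): F=GGGG U=WWRR R=YRYR D=OOYY L=OWOW
After move 2 (R): R=YYRR U=WGRG F=GOGY D=OBYB B=RBWB
After move 3 (U'): U=GGWR F=OWGY R=GORR B=YYWB L=RBOW
After move 4 (R'): R=ORGR U=GWWY F=OGGR D=OWYY B=BYBB
Query 1: B[1] = Y
Query 2: B[0] = B
Query 3: B[3] = B

Answer: Y B B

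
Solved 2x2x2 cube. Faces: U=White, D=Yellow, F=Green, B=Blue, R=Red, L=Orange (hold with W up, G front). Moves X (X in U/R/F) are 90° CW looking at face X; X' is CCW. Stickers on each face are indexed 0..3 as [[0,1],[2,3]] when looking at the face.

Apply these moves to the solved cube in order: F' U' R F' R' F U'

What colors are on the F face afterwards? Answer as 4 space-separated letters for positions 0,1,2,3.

Answer: B B R W

Derivation:
After move 1 (F'): F=GGGG U=WWRR R=YRYR D=OOYY L=OWOW
After move 2 (U'): U=WRWR F=OWGG R=GGYR B=YRBB L=BBOW
After move 3 (R): R=YGRG U=WWWG F=OOGY D=OBYY B=RRRB
After move 4 (F'): F=OYOG U=WWYR R=BGOG D=BWYY L=BGOW
After move 5 (R'): R=GGBO U=WRYR F=OWOR D=BYYG B=YRWB
After move 6 (F): F=OORW U=WRWG R=YGRO D=BGYG L=BBOY
After move 7 (U'): U=RGWW F=BBRW R=OORO B=YGWB L=YROY
Query: F face = BBRW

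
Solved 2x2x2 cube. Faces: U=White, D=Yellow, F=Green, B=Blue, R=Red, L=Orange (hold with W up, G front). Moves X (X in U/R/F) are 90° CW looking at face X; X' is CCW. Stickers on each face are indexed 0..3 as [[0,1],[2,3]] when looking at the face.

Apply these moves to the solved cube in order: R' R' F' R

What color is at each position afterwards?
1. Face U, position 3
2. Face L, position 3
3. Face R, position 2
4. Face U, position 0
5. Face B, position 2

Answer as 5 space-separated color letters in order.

After move 1 (R'): R=RRRR U=WBWB F=GWGW D=YGYG B=YBYB
After move 2 (R'): R=RRRR U=WYWY F=GBGB D=YWYW B=GBGB
After move 3 (F'): F=BBGG U=WYRR R=WRYR D=OOYW L=OYOW
After move 4 (R): R=YWRR U=WBRG F=BOGW D=OGYG B=RBYB
Query 1: U[3] = G
Query 2: L[3] = W
Query 3: R[2] = R
Query 4: U[0] = W
Query 5: B[2] = Y

Answer: G W R W Y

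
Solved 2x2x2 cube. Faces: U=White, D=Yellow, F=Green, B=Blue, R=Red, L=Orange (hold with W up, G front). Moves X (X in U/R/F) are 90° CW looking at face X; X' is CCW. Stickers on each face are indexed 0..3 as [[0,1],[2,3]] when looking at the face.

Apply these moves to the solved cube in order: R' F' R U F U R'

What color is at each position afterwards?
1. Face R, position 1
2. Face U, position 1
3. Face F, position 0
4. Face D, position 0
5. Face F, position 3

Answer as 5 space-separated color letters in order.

Answer: R B G R W

Derivation:
After move 1 (R'): R=RRRR U=WBWB F=GWGW D=YGYG B=YBYB
After move 2 (F'): F=WWGG U=WBRR R=GRYR D=OOYG L=OBOW
After move 3 (R): R=YGRR U=WWRG F=WOGG D=OYYY B=RBBB
After move 4 (U): U=RWGW F=YGGG R=RBRR B=OBBB L=WOOW
After move 5 (F): F=GYGG U=RWWO R=GBWR D=RRYY L=WOOY
After move 6 (U): U=WROW F=GBGG R=OBWR B=WOBB L=GYOY
After move 7 (R'): R=BROW U=WBOW F=GRGW D=RBYG B=YORB
Query 1: R[1] = R
Query 2: U[1] = B
Query 3: F[0] = G
Query 4: D[0] = R
Query 5: F[3] = W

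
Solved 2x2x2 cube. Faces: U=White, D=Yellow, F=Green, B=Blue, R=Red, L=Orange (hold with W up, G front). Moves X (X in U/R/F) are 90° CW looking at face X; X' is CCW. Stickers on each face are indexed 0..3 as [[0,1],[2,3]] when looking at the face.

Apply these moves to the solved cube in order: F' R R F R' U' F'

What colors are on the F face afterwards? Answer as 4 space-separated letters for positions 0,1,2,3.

After move 1 (F'): F=GGGG U=WWRR R=YRYR D=OOYY L=OWOW
After move 2 (R): R=YYRR U=WGRG F=GOGY D=OBYB B=RBWB
After move 3 (R): R=RYRY U=WORY F=GBGB D=OWYR B=GBGB
After move 4 (F): F=GGBB U=WOWW R=RYYY D=RRYR L=OOOW
After move 5 (R'): R=YYRY U=WGWG F=GOBW D=RGYB B=RBRB
After move 6 (U'): U=GGWW F=OOBW R=GORY B=YYRB L=RBOW
After move 7 (F'): F=OWOB U=GGGR R=GORY D=BWYB L=RWOW
Query: F face = OWOB

Answer: O W O B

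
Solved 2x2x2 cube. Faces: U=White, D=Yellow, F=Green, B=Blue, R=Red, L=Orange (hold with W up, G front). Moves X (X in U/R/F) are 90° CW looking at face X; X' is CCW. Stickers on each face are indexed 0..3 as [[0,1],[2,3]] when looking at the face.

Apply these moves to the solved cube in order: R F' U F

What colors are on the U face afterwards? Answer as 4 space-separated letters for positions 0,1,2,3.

Answer: R W W Y

Derivation:
After move 1 (R): R=RRRR U=WGWG F=GYGY D=YBYB B=WBWB
After move 2 (F'): F=YYGG U=WGRR R=BRYR D=OOYB L=OGOW
After move 3 (U): U=RWRG F=BRGG R=WBYR B=OGWB L=YYOW
After move 4 (F): F=GBGR U=RWWY R=RBGR D=YWYB L=YOOO
Query: U face = RWWY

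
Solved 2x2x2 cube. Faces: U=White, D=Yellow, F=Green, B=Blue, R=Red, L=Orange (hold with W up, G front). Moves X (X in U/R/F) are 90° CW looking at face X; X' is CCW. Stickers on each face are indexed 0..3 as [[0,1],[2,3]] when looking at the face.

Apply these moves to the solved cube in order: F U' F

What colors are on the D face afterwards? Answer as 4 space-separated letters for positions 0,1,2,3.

After move 1 (F): F=GGGG U=WWOO R=WRWR D=RRYY L=OYOY
After move 2 (U'): U=WOWO F=OYGG R=GGWR B=WRBB L=BBOY
After move 3 (F): F=GOGY U=WOYB R=WGOR D=WGYY L=BROR
Query: D face = WGYY

Answer: W G Y Y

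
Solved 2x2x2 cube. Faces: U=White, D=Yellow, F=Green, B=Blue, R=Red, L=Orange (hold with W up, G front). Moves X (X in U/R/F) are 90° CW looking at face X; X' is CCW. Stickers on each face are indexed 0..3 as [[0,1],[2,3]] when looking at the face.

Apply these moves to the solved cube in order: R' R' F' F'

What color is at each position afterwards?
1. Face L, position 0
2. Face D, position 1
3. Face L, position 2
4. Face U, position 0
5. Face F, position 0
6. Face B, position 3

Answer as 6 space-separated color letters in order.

Answer: O W O W B B

Derivation:
After move 1 (R'): R=RRRR U=WBWB F=GWGW D=YGYG B=YBYB
After move 2 (R'): R=RRRR U=WYWY F=GBGB D=YWYW B=GBGB
After move 3 (F'): F=BBGG U=WYRR R=WRYR D=OOYW L=OYOW
After move 4 (F'): F=BGBG U=WYWY R=OROR D=YWYW L=OROR
Query 1: L[0] = O
Query 2: D[1] = W
Query 3: L[2] = O
Query 4: U[0] = W
Query 5: F[0] = B
Query 6: B[3] = B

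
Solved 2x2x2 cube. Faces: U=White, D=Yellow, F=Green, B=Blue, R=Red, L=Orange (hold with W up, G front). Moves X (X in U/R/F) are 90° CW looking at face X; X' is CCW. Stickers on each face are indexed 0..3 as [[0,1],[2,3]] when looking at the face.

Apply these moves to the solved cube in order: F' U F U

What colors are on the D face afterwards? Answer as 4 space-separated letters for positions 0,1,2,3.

Answer: Y B Y Y

Derivation:
After move 1 (F'): F=GGGG U=WWRR R=YRYR D=OOYY L=OWOW
After move 2 (U): U=RWRW F=YRGG R=BBYR B=OWBB L=GGOW
After move 3 (F): F=GYGR U=RWWG R=RBWR D=YBYY L=GOOO
After move 4 (U): U=WRGW F=RBGR R=OWWR B=GOBB L=GYOO
Query: D face = YBYY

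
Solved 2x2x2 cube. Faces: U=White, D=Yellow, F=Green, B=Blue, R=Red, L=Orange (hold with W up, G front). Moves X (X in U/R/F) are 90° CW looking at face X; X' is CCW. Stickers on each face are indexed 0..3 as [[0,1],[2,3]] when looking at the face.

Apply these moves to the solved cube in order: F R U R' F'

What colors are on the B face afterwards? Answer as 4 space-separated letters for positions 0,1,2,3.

After move 1 (F): F=GGGG U=WWOO R=WRWR D=RRYY L=OYOY
After move 2 (R): R=WWRR U=WGOG F=GRGY D=RBYB B=OBWB
After move 3 (U): U=OWGG F=WWGY R=OBRR B=OYWB L=GROY
After move 4 (R'): R=BROR U=OWGO F=WWGG D=RWYY B=BYBB
After move 5 (F'): F=WGWG U=OWBO R=WRRR D=RYYY L=GOOG
Query: B face = BYBB

Answer: B Y B B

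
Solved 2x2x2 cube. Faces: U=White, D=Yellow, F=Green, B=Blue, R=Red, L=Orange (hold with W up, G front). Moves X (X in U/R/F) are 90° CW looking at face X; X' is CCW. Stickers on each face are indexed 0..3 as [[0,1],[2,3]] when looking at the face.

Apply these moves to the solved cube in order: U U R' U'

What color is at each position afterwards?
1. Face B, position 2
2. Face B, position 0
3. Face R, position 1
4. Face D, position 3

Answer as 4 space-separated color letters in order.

Answer: Y O W G

Derivation:
After move 1 (U): U=WWWW F=RRGG R=BBRR B=OOBB L=GGOO
After move 2 (U): U=WWWW F=BBGG R=OORR B=GGBB L=RROO
After move 3 (R'): R=OROR U=WBWG F=BWGW D=YBYG B=YGYB
After move 4 (U'): U=BGWW F=RRGW R=BWOR B=ORYB L=YGOO
Query 1: B[2] = Y
Query 2: B[0] = O
Query 3: R[1] = W
Query 4: D[3] = G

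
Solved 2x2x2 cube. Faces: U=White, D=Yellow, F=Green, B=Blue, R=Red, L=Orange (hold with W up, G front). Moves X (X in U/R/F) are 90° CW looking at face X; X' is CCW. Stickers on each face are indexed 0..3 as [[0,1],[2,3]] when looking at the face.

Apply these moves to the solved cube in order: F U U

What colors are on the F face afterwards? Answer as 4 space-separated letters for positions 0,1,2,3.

After move 1 (F): F=GGGG U=WWOO R=WRWR D=RRYY L=OYOY
After move 2 (U): U=OWOW F=WRGG R=BBWR B=OYBB L=GGOY
After move 3 (U): U=OOWW F=BBGG R=OYWR B=GGBB L=WROY
Query: F face = BBGG

Answer: B B G G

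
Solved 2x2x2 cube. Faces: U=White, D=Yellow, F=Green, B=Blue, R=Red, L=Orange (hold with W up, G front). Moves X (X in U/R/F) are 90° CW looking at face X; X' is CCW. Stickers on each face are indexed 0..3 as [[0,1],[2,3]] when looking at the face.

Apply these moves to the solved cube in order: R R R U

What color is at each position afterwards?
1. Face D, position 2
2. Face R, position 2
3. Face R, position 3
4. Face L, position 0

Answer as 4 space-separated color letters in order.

Answer: Y R R G

Derivation:
After move 1 (R): R=RRRR U=WGWG F=GYGY D=YBYB B=WBWB
After move 2 (R): R=RRRR U=WYWY F=GBGB D=YWYW B=GBGB
After move 3 (R): R=RRRR U=WBWB F=GWGW D=YGYG B=YBYB
After move 4 (U): U=WWBB F=RRGW R=YBRR B=OOYB L=GWOO
Query 1: D[2] = Y
Query 2: R[2] = R
Query 3: R[3] = R
Query 4: L[0] = G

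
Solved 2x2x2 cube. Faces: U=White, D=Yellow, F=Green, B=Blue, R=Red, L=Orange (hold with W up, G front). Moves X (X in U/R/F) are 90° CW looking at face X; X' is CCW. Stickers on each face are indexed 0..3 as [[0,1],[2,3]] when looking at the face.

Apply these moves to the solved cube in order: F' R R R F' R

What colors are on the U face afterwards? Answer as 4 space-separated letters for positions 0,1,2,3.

Answer: W R R G

Derivation:
After move 1 (F'): F=GGGG U=WWRR R=YRYR D=OOYY L=OWOW
After move 2 (R): R=YYRR U=WGRG F=GOGY D=OBYB B=RBWB
After move 3 (R): R=RYRY U=WORY F=GBGB D=OWYR B=GBGB
After move 4 (R): R=RRYY U=WBRB F=GWGR D=OGYG B=YBOB
After move 5 (F'): F=WRGG U=WBRY R=GROY D=WWYG L=OBOR
After move 6 (R): R=OGYR U=WRRG F=WWGG D=WOYY B=YBBB
Query: U face = WRRG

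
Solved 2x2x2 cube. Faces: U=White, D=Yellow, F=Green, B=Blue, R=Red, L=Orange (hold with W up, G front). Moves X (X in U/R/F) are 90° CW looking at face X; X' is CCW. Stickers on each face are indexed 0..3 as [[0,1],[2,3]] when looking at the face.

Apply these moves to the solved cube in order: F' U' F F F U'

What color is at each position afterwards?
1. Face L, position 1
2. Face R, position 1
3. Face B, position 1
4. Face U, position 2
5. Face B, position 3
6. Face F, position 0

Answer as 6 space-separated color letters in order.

Answer: R G G W B B

Derivation:
After move 1 (F'): F=GGGG U=WWRR R=YRYR D=OOYY L=OWOW
After move 2 (U'): U=WRWR F=OWGG R=GGYR B=YRBB L=BBOW
After move 3 (F): F=GOGW U=WRWB R=WGRR D=YGYY L=BOOO
After move 4 (F): F=GGWO U=WROO R=WGBR D=RWYY L=BYOG
After move 5 (F): F=WGOG U=WRGY R=OGOR D=BWYY L=BROW
After move 6 (U'): U=RYWG F=BROG R=WGOR B=OGBB L=YROW
Query 1: L[1] = R
Query 2: R[1] = G
Query 3: B[1] = G
Query 4: U[2] = W
Query 5: B[3] = B
Query 6: F[0] = B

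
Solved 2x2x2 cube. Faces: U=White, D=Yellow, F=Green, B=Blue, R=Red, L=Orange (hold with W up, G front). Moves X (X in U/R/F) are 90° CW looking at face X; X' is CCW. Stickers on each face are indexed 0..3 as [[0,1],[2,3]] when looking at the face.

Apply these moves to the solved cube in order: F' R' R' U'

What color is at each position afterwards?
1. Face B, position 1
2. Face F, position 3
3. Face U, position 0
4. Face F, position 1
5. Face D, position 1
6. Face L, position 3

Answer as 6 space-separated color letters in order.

Answer: Y B O W W W

Derivation:
After move 1 (F'): F=GGGG U=WWRR R=YRYR D=OOYY L=OWOW
After move 2 (R'): R=RRYY U=WBRB F=GWGR D=OGYG B=YBOB
After move 3 (R'): R=RYRY U=WORY F=GBGB D=OWYR B=GBGB
After move 4 (U'): U=OYWR F=OWGB R=GBRY B=RYGB L=GBOW
Query 1: B[1] = Y
Query 2: F[3] = B
Query 3: U[0] = O
Query 4: F[1] = W
Query 5: D[1] = W
Query 6: L[3] = W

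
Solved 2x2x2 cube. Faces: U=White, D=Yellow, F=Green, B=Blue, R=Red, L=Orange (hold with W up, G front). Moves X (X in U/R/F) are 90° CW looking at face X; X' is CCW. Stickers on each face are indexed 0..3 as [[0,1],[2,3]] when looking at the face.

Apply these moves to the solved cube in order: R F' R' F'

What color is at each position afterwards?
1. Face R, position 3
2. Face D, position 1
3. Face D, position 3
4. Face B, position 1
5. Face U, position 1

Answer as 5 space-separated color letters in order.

After move 1 (R): R=RRRR U=WGWG F=GYGY D=YBYB B=WBWB
After move 2 (F'): F=YYGG U=WGRR R=BRYR D=OOYB L=OGOW
After move 3 (R'): R=RRBY U=WWRW F=YGGR D=OYYG B=BBOB
After move 4 (F'): F=GRYG U=WWRB R=YROY D=GWYG L=OWOR
Query 1: R[3] = Y
Query 2: D[1] = W
Query 3: D[3] = G
Query 4: B[1] = B
Query 5: U[1] = W

Answer: Y W G B W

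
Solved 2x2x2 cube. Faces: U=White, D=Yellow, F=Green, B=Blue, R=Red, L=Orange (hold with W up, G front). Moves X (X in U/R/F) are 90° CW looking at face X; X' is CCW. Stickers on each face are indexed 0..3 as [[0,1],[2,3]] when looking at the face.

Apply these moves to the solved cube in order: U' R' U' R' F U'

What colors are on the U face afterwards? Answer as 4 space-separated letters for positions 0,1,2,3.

After move 1 (U'): U=WWWW F=OOGG R=GGRR B=RRBB L=BBOO
After move 2 (R'): R=GRGR U=WBWR F=OWGW D=YOYG B=YRYB
After move 3 (U'): U=BRWW F=BBGW R=OWGR B=GRYB L=YROO
After move 4 (R'): R=WROG U=BYWG F=BRGW D=YBYW B=GROB
After move 5 (F): F=GBWR U=BYOR R=WRGG D=OWYW L=YYOB
After move 6 (U'): U=YRBO F=YYWR R=GBGG B=WROB L=GROB
Query: U face = YRBO

Answer: Y R B O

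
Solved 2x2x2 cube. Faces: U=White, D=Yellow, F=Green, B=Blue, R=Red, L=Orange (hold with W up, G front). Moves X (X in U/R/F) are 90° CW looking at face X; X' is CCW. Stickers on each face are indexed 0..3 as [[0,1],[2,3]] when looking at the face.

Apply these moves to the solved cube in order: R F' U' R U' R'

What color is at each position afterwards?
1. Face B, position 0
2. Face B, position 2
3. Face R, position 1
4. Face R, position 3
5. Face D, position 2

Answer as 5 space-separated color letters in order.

Answer: B W Y R Y

Derivation:
After move 1 (R): R=RRRR U=WGWG F=GYGY D=YBYB B=WBWB
After move 2 (F'): F=YYGG U=WGRR R=BRYR D=OOYB L=OGOW
After move 3 (U'): U=GRWR F=OGGG R=YYYR B=BRWB L=WBOW
After move 4 (R): R=YYRY U=GGWG F=OOGB D=OWYB B=RRRB
After move 5 (U'): U=GGGW F=WBGB R=OORY B=YYRB L=RROW
After move 6 (R'): R=OYOR U=GRGY F=WGGW D=OBYB B=BYWB
Query 1: B[0] = B
Query 2: B[2] = W
Query 3: R[1] = Y
Query 4: R[3] = R
Query 5: D[2] = Y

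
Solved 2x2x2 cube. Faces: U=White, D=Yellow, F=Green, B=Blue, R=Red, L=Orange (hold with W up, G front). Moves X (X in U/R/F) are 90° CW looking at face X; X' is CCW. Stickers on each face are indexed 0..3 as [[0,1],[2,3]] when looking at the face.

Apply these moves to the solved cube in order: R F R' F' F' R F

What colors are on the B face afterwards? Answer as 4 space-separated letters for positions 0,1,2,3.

After move 1 (R): R=RRRR U=WGWG F=GYGY D=YBYB B=WBWB
After move 2 (F): F=GGYY U=WGOO R=WRGR D=RRYB L=OYOB
After move 3 (R'): R=RRWG U=WWOW F=GGYO D=RGYY B=BBRB
After move 4 (F'): F=GOGY U=WWRW R=GRRG D=YBYY L=OWOO
After move 5 (F'): F=OYGG U=WWGR R=BRYG D=WOYY L=OWOR
After move 6 (R): R=YBGR U=WYGG F=OOGY D=WRYB B=RBWB
After move 7 (F): F=GOYO U=WYRW R=GBGR D=GYYB L=OWOR
Query: B face = RBWB

Answer: R B W B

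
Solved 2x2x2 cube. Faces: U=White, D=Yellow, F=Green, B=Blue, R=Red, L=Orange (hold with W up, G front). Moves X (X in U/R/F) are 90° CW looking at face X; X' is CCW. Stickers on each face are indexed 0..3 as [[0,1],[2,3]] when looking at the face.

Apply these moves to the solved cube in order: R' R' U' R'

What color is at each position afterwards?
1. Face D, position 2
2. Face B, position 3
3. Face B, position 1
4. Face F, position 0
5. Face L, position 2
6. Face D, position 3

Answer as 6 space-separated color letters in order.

After move 1 (R'): R=RRRR U=WBWB F=GWGW D=YGYG B=YBYB
After move 2 (R'): R=RRRR U=WYWY F=GBGB D=YWYW B=GBGB
After move 3 (U'): U=YYWW F=OOGB R=GBRR B=RRGB L=GBOO
After move 4 (R'): R=BRGR U=YGWR F=OYGW D=YOYB B=WRWB
Query 1: D[2] = Y
Query 2: B[3] = B
Query 3: B[1] = R
Query 4: F[0] = O
Query 5: L[2] = O
Query 6: D[3] = B

Answer: Y B R O O B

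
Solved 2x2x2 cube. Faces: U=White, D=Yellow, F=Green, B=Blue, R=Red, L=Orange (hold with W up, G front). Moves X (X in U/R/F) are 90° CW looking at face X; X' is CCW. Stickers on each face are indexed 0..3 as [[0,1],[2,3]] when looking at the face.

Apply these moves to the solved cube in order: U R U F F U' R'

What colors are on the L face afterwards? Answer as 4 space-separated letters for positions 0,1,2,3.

After move 1 (U): U=WWWW F=RRGG R=BBRR B=OOBB L=GGOO
After move 2 (R): R=RBRB U=WRWG F=RYGY D=YBYO B=WOWB
After move 3 (U): U=WWGR F=RBGY R=WORB B=GGWB L=RYOO
After move 4 (F): F=GRYB U=WWOY R=GORB D=RWYO L=RYOB
After move 5 (F): F=YGBR U=WWBY R=OOYB D=RGYO L=RROW
After move 6 (U'): U=WYWB F=RRBR R=YGYB B=OOWB L=GGOW
After move 7 (R'): R=GBYY U=WWWO F=RYBB D=RRYR B=OOGB
Query: L face = GGOW

Answer: G G O W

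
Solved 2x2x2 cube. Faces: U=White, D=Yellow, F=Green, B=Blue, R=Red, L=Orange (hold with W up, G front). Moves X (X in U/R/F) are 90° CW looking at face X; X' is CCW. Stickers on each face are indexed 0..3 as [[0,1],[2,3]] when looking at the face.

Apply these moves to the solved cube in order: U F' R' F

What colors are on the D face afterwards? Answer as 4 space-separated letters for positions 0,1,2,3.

After move 1 (U): U=WWWW F=RRGG R=BBRR B=OOBB L=GGOO
After move 2 (F'): F=RGRG U=WWBR R=YBYR D=GOYY L=GWOW
After move 3 (R'): R=BRYY U=WBBO F=RWRR D=GGYG B=YOOB
After move 4 (F): F=RRRW U=WBWW R=BROY D=YBYG L=GGOG
Query: D face = YBYG

Answer: Y B Y G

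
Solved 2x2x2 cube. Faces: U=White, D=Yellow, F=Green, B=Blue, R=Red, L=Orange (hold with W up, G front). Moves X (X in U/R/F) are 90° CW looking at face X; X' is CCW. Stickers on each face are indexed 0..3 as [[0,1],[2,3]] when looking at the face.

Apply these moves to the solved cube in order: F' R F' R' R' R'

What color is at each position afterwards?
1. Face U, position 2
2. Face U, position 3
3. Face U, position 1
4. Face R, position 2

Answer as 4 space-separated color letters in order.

Answer: Y G Y R

Derivation:
After move 1 (F'): F=GGGG U=WWRR R=YRYR D=OOYY L=OWOW
After move 2 (R): R=YYRR U=WGRG F=GOGY D=OBYB B=RBWB
After move 3 (F'): F=OYGG U=WGYR R=BYOR D=WWYB L=OGOR
After move 4 (R'): R=YRBO U=WWYR F=OGGR D=WYYG B=BBWB
After move 5 (R'): R=ROYB U=WWYB F=OWGR D=WGYR B=GBYB
After move 6 (R'): R=OBRY U=WYYG F=OWGB D=WWYR B=RBGB
Query 1: U[2] = Y
Query 2: U[3] = G
Query 3: U[1] = Y
Query 4: R[2] = R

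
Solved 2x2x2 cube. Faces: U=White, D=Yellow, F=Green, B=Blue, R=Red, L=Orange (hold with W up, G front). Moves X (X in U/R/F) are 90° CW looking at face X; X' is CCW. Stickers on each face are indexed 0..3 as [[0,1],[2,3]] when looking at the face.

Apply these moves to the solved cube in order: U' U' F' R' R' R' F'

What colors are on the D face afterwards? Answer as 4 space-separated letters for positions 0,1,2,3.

After move 1 (U'): U=WWWW F=OOGG R=GGRR B=RRBB L=BBOO
After move 2 (U'): U=WWWW F=BBGG R=OORR B=GGBB L=RROO
After move 3 (F'): F=BGBG U=WWOR R=YOYR D=ROYY L=RWOW
After move 4 (R'): R=ORYY U=WBOG F=BWBR D=RGYG B=YGOB
After move 5 (R'): R=RYOY U=WOOY F=BBBG D=RWYR B=GGGB
After move 6 (R'): R=YYRO U=WGOG F=BOBY D=RBYG B=RGWB
After move 7 (F'): F=OYBB U=WGYR R=BYRO D=WWYG L=RGOO
Query: D face = WWYG

Answer: W W Y G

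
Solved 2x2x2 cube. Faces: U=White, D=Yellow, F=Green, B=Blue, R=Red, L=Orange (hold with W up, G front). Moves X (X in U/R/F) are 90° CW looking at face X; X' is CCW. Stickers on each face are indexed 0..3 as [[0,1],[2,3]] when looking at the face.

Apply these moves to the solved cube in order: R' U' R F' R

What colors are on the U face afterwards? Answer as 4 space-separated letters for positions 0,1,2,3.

Answer: B G R G

Derivation:
After move 1 (R'): R=RRRR U=WBWB F=GWGW D=YGYG B=YBYB
After move 2 (U'): U=BBWW F=OOGW R=GWRR B=RRYB L=YBOO
After move 3 (R): R=RGRW U=BOWW F=OGGG D=YYYR B=WRBB
After move 4 (F'): F=GGOG U=BORR R=YGYW D=BOYR L=YWOW
After move 5 (R): R=YYWG U=BGRG F=GOOR D=BBYW B=RROB
Query: U face = BGRG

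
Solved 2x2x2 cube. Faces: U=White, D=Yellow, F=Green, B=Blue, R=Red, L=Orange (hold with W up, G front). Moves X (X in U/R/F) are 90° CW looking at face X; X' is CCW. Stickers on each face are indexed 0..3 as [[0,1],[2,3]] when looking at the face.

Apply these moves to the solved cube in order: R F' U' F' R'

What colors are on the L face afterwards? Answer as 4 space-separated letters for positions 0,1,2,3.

After move 1 (R): R=RRRR U=WGWG F=GYGY D=YBYB B=WBWB
After move 2 (F'): F=YYGG U=WGRR R=BRYR D=OOYB L=OGOW
After move 3 (U'): U=GRWR F=OGGG R=YYYR B=BRWB L=WBOW
After move 4 (F'): F=GGOG U=GRYY R=OYOR D=BWYB L=WROW
After move 5 (R'): R=YROO U=GWYB F=GROY D=BGYG B=BRWB
Query: L face = WROW

Answer: W R O W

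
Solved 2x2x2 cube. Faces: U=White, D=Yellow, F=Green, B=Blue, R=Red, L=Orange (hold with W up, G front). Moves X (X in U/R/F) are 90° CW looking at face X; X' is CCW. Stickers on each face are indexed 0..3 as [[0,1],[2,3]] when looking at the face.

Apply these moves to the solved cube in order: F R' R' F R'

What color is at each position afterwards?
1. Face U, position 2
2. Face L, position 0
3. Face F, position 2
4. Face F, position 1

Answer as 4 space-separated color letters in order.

After move 1 (F): F=GGGG U=WWOO R=WRWR D=RRYY L=OYOY
After move 2 (R'): R=RRWW U=WBOB F=GWGO D=RGYG B=YBRB
After move 3 (R'): R=RWRW U=WROY F=GBGB D=RWYO B=GBGB
After move 4 (F): F=GGBB U=WRYY R=OWYW D=RRYO L=OROW
After move 5 (R'): R=WWOY U=WGYG F=GRBY D=RGYB B=OBRB
Query 1: U[2] = Y
Query 2: L[0] = O
Query 3: F[2] = B
Query 4: F[1] = R

Answer: Y O B R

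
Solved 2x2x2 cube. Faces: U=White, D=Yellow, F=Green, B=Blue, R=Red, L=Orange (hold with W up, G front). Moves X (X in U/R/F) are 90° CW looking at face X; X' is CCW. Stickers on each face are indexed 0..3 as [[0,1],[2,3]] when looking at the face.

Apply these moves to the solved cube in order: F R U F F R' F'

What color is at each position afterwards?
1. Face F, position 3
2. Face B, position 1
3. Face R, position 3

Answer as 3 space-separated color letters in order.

After move 1 (F): F=GGGG U=WWOO R=WRWR D=RRYY L=OYOY
After move 2 (R): R=WWRR U=WGOG F=GRGY D=RBYB B=OBWB
After move 3 (U): U=OWGG F=WWGY R=OBRR B=OYWB L=GROY
After move 4 (F): F=GWYW U=OWYR R=GBGR D=ROYB L=GROB
After move 5 (F): F=YGWW U=OWBR R=YBRR D=GGYB L=GROO
After move 6 (R'): R=BRYR U=OWBO F=YWWR D=GGYW B=BYGB
After move 7 (F'): F=WRYW U=OWBY R=GRGR D=ROYW L=GOOB
Query 1: F[3] = W
Query 2: B[1] = Y
Query 3: R[3] = R

Answer: W Y R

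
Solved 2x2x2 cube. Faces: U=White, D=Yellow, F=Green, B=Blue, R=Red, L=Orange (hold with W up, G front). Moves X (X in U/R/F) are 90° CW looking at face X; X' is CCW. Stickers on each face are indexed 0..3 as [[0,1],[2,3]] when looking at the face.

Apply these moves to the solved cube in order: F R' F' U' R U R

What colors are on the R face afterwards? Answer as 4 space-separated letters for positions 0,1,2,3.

After move 1 (F): F=GGGG U=WWOO R=WRWR D=RRYY L=OYOY
After move 2 (R'): R=RRWW U=WBOB F=GWGO D=RGYG B=YBRB
After move 3 (F'): F=WOGG U=WBRW R=GRRW D=YYYG L=OBOO
After move 4 (U'): U=BWWR F=OBGG R=WORW B=GRRB L=YBOO
After move 5 (R): R=RWWO U=BBWG F=OYGG D=YRYG B=RRWB
After move 6 (U): U=WBGB F=RWGG R=RRWO B=YBWB L=OYOO
After move 7 (R): R=WROR U=WWGG F=RRGG D=YWYY B=BBBB
Query: R face = WROR

Answer: W R O R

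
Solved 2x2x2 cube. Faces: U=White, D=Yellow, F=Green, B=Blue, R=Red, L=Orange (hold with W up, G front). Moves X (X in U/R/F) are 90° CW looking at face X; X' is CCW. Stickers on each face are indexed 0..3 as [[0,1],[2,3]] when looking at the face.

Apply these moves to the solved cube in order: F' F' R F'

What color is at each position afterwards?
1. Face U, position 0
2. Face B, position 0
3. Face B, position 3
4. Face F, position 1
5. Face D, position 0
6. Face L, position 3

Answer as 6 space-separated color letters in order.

After move 1 (F'): F=GGGG U=WWRR R=YRYR D=OOYY L=OWOW
After move 2 (F'): F=GGGG U=WWYY R=OROR D=WWYY L=OROR
After move 3 (R): R=OORR U=WGYG F=GWGY D=WBYB B=YBWB
After move 4 (F'): F=WYGG U=WGOR R=BOWR D=RRYB L=OGOY
Query 1: U[0] = W
Query 2: B[0] = Y
Query 3: B[3] = B
Query 4: F[1] = Y
Query 5: D[0] = R
Query 6: L[3] = Y

Answer: W Y B Y R Y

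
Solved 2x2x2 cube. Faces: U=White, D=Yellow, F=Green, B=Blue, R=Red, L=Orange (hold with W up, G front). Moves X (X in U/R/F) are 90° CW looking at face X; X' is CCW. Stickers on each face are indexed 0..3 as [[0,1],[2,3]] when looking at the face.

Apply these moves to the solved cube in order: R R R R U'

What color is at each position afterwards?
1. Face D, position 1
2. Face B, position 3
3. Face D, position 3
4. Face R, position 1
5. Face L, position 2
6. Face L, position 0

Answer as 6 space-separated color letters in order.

Answer: Y B Y G O B

Derivation:
After move 1 (R): R=RRRR U=WGWG F=GYGY D=YBYB B=WBWB
After move 2 (R): R=RRRR U=WYWY F=GBGB D=YWYW B=GBGB
After move 3 (R): R=RRRR U=WBWB F=GWGW D=YGYG B=YBYB
After move 4 (R): R=RRRR U=WWWW F=GGGG D=YYYY B=BBBB
After move 5 (U'): U=WWWW F=OOGG R=GGRR B=RRBB L=BBOO
Query 1: D[1] = Y
Query 2: B[3] = B
Query 3: D[3] = Y
Query 4: R[1] = G
Query 5: L[2] = O
Query 6: L[0] = B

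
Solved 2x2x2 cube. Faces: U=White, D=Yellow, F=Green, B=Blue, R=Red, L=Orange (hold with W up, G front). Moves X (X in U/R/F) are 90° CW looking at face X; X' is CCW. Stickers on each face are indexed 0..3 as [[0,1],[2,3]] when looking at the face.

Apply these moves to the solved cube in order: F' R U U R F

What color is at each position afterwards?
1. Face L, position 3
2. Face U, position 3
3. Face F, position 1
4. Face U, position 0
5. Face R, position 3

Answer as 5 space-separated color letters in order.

Answer: W Y R G W

Derivation:
After move 1 (F'): F=GGGG U=WWRR R=YRYR D=OOYY L=OWOW
After move 2 (R): R=YYRR U=WGRG F=GOGY D=OBYB B=RBWB
After move 3 (U): U=RWGG F=YYGY R=RBRR B=OWWB L=GOOW
After move 4 (U): U=GRGW F=RBGY R=OWRR B=GOWB L=YYOW
After move 5 (R): R=RORW U=GBGY F=RBGB D=OWYG B=WORB
After move 6 (F): F=GRBB U=GBWY R=GOYW D=RRYG L=YOOW
Query 1: L[3] = W
Query 2: U[3] = Y
Query 3: F[1] = R
Query 4: U[0] = G
Query 5: R[3] = W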